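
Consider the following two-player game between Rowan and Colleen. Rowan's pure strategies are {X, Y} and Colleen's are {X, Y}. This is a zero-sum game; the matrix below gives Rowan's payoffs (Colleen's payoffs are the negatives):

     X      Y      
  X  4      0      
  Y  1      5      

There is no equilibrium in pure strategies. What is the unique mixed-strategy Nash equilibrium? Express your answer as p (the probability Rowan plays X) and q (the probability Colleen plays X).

Rowan's mix must leave Colleen indifferent between X and Y.
  Colleen's payoff to X: p·(-4) + (1−p)·(-1) = -3p - 1
  Colleen's payoff to Y: p·0 + (1−p)·(-5) = 5p - 5
  -3p - 1 = 5p - 5  ⇒  -8p = -4  ⇒  p = 1/2.
Colleen's mix must leave Rowan indifferent between X and Y.
  Rowan's payoff from X: q·4 + (1−q)·0 = 4q
  Rowan's payoff from Y: q·1 + (1−q)·5 = -4q + 5
  4q = -4q + 5  ⇒  8q = 5  ⇒  q = 5/8.

p = 1/2, q = 5/8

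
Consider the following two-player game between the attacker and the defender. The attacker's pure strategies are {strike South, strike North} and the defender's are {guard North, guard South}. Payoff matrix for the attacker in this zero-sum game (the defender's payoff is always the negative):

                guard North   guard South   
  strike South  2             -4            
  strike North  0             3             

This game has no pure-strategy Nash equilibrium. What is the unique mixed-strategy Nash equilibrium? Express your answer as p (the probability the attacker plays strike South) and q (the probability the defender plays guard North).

The defender's indifference between guard North and guard South determines the attacker's mixing probability p:
  the defender's expected payoff from guard North: p·(-2) + (1−p)·0 = -2p
  the defender's expected payoff from guard South: p·4 + (1−p)·(-3) = 7p - 3
  -2p = 7p - 3  ⇒  -9p = -3  ⇒  p = 1/3.
For the attacker to be willing to mix, the attacker must be indifferent between strike South and strike North, which pins down the defender's mix.
  the attacker's payoff to strike South: q·2 + (1−q)·(-4) = 6q - 4
  the attacker's payoff to strike North: q·0 + (1−q)·3 = -3q + 3
  6q - 4 = -3q + 3  ⇒  9q = 7  ⇒  q = 7/9.

p = 1/3, q = 7/9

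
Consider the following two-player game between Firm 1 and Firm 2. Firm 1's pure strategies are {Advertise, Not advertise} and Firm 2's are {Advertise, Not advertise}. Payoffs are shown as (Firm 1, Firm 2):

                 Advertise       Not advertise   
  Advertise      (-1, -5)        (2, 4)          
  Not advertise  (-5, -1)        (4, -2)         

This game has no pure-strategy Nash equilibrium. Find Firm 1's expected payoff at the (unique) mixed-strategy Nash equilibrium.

1

Firm 1's indifference between Advertise and Not advertise determines Firm 2's mixing probability q:
  Firm 1's payoff from Advertise: q·(-1) + (1−q)·2 = -3q + 2
  Firm 1's payoff from Not advertise: q·(-5) + (1−q)·4 = -9q + 4
  -3q + 2 = -9q + 4  ⇒  6q = 2  ⇒  q = 1/3.
At equilibrium Firm 1 is indifferent across rows, so Firm 1's payoff equals the payoff from Advertise: (1/3)·(-1) + (2/3)·2 = 1.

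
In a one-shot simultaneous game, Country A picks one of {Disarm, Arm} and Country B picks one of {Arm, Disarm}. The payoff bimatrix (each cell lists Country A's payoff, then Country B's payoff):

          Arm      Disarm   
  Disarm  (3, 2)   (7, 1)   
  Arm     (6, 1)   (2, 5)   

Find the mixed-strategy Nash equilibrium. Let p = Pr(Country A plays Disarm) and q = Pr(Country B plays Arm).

Country B's indifference between Arm and Disarm determines Country A's mixing probability p:
  Country B's payoff from Arm: p·2 + (1−p)·1 = p + 1
  Country B's payoff from Disarm: p·1 + (1−p)·5 = -4p + 5
  p + 1 = -4p + 5  ⇒  5p = 4  ⇒  p = 4/5.
For Country A to be willing to mix, Country A must be indifferent between Disarm and Arm, which pins down Country B's mix.
  Country A's payoff to Disarm: q·3 + (1−q)·7 = -4q + 7
  Country A's payoff to Arm: q·6 + (1−q)·2 = 4q + 2
  -4q + 7 = 4q + 2  ⇒  -8q = -5  ⇒  q = 5/8.

p = 4/5, q = 5/8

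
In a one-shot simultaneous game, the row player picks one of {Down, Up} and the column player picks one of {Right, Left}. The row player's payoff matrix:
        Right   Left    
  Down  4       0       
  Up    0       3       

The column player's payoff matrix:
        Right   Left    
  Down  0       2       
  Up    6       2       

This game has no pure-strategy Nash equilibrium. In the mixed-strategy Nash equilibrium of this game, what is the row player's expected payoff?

Set the row player's expected payoff from Down equal to that from Up:
  the row player's expected payoff from Down: q·4 + (1−q)·0 = 4q
  the row player's expected payoff from Up: q·0 + (1−q)·3 = -3q + 3
  4q = -3q + 3  ⇒  7q = 3  ⇒  q = 3/7.
At equilibrium the row player is indifferent across rows, so the row player's payoff equals the payoff from Down: (3/7)·4 + (4/7)·0 = 12/7.

12/7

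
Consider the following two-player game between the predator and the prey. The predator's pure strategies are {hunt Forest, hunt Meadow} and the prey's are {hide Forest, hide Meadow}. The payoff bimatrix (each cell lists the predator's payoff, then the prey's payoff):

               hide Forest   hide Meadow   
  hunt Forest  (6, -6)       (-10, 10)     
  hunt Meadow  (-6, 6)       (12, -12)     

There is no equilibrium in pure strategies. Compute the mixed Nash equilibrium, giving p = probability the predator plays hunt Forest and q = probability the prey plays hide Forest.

p = 9/17, q = 11/17

The predator's mix must leave the prey indifferent between hide Forest and hide Meadow.
  the prey's payoff from hide Forest: p·(-6) + (1−p)·6 = -12p + 6
  the prey's payoff from hide Meadow: p·10 + (1−p)·(-12) = 22p - 12
  -12p + 6 = 22p - 12  ⇒  -34p = -18  ⇒  p = 9/17.
The predator's indifference between hunt Forest and hunt Meadow determines the prey's mixing probability q:
  the predator's expected payoff from hunt Forest: q·6 + (1−q)·(-10) = 16q - 10
  the predator's expected payoff from hunt Meadow: q·(-6) + (1−q)·12 = -18q + 12
  16q - 10 = -18q + 12  ⇒  34q = 22  ⇒  q = 11/17.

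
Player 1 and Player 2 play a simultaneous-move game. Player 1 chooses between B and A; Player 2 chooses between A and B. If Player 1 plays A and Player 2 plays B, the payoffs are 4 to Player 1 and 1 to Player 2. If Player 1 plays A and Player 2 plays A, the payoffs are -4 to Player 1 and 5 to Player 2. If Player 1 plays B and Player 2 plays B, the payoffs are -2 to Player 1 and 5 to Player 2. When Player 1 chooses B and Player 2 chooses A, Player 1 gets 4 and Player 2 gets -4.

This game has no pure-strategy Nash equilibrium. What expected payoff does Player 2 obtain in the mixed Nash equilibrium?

29/13

For Player 2 to be willing to mix, Player 2 must be indifferent between A and B, which pins down Player 1's mix.
  Player 2's payoff from A: p·(-4) + (1−p)·5 = -9p + 5
  Player 2's payoff from B: p·5 + (1−p)·1 = 4p + 1
  -9p + 5 = 4p + 1  ⇒  -13p = -4  ⇒  p = 4/13.
At equilibrium Player 2 is indifferent across columns, so Player 2's payoff equals the payoff from A: (4/13)·(-4) + (9/13)·5 = 29/13.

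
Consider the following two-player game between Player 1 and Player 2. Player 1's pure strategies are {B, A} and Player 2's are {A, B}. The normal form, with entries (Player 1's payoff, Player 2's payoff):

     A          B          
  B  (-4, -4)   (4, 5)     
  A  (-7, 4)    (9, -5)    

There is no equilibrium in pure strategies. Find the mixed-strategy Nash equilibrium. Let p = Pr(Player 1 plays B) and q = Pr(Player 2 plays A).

Set Player 2's expected payoff from A equal to that from B:
  Player 2's payoff from A: p·(-4) + (1−p)·4 = -8p + 4
  Player 2's payoff from B: p·5 + (1−p)·(-5) = 10p - 5
  -8p + 4 = 10p - 5  ⇒  -18p = -9  ⇒  p = 1/2.
In a mixed equilibrium Player 1 is indifferent between B and A; this condition fixes q.
  Player 1's payoff to B: q·(-4) + (1−q)·4 = -8q + 4
  Player 1's payoff to A: q·(-7) + (1−q)·9 = -16q + 9
  -8q + 4 = -16q + 9  ⇒  8q = 5  ⇒  q = 5/8.

p = 1/2, q = 5/8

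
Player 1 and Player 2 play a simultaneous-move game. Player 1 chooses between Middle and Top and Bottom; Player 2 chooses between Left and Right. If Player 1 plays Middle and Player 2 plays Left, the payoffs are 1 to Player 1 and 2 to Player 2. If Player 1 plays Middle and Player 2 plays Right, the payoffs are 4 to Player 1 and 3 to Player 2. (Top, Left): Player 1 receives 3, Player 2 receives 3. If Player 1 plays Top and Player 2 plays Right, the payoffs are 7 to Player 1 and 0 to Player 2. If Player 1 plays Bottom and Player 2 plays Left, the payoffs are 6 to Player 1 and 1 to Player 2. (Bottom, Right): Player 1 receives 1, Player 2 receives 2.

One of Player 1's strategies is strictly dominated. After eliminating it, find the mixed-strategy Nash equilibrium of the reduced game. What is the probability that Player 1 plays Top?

Player 1's strategy Middle is strictly dominated by Top: 3 > 1 and 7 > 4. Eliminate Middle.
Player 1's mix must leave Player 2 indifferent between Left and Right.
  Player 2's expected payoff from Left: p·3 + (1−p)·1 = 2p + 1
  Player 2's expected payoff from Right: p·0 + (1−p)·2 = -2p + 2
  2p + 1 = -2p + 2  ⇒  4p = 1  ⇒  p = 1/4.

p = 1/4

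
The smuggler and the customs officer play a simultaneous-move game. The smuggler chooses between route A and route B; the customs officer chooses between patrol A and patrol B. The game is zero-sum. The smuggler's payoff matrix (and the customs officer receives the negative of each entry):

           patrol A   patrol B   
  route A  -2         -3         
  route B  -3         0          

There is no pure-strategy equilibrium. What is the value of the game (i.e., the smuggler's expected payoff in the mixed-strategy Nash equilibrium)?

For the smuggler to be willing to mix, the smuggler must be indifferent between route A and route B, which pins down the customs officer's mix.
  the smuggler's expected payoff from route A: q·(-2) + (1−q)·(-3) = q - 3
  the smuggler's expected payoff from route B: q·(-3) + (1−q)·0 = -3q
  q - 3 = -3q  ⇒  4q = 3  ⇒  q = 3/4.
The value is the smuggler's expected payoff against this mix (using route A): (3/4)·(-2) + (1/4)·(-3) = -9/4.

v = -9/4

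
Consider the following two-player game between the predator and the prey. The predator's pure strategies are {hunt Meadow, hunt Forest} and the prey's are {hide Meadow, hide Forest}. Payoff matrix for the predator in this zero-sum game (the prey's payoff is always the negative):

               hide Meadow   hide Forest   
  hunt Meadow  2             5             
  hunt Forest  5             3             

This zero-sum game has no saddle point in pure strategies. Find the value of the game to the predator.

v = 19/5

The predator's indifference between hunt Meadow and hunt Forest determines the prey's mixing probability q:
  the predator's expected payoff from hunt Meadow: q·2 + (1−q)·5 = -3q + 5
  the predator's expected payoff from hunt Forest: q·5 + (1−q)·3 = 2q + 3
  -3q + 5 = 2q + 3  ⇒  -5q = -2  ⇒  q = 2/5.
The value is the predator's expected payoff against this mix (using hunt Meadow): (2/5)·2 + (3/5)·5 = 19/5.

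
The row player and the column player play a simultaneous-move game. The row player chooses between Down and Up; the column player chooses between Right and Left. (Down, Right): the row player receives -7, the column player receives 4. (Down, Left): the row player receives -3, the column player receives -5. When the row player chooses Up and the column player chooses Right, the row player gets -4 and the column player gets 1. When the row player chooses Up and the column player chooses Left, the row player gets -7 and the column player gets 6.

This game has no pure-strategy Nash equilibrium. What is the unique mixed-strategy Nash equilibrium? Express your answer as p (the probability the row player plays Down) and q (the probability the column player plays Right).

p = 5/14, q = 4/7

The column player's indifference between Right and Left determines the row player's mixing probability p:
  the column player's payoff from Right: p·4 + (1−p)·1 = 3p + 1
  the column player's payoff from Left: p·(-5) + (1−p)·6 = -11p + 6
  3p + 1 = -11p + 6  ⇒  14p = 5  ⇒  p = 5/14.
For the row player to be willing to mix, the row player must be indifferent between Down and Up, which pins down the column player's mix.
  the row player's payoff from Down: q·(-7) + (1−q)·(-3) = -4q - 3
  the row player's payoff from Up: q·(-4) + (1−q)·(-7) = 3q - 7
  -4q - 3 = 3q - 7  ⇒  -7q = -4  ⇒  q = 4/7.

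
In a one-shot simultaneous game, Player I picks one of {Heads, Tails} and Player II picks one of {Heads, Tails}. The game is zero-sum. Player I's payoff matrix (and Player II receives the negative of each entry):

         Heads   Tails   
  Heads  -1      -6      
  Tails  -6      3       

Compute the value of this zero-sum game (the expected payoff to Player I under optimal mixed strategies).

v = -39/14

Player I's indifference between Heads and Tails determines Player II's mixing probability q:
  Player I's payoff to Heads: q·(-1) + (1−q)·(-6) = 5q - 6
  Player I's payoff to Tails: q·(-6) + (1−q)·3 = -9q + 3
  5q - 6 = -9q + 3  ⇒  14q = 9  ⇒  q = 9/14.
The value is Player I's expected payoff against this mix (using Heads): (9/14)·(-1) + (5/14)·(-6) = -39/14.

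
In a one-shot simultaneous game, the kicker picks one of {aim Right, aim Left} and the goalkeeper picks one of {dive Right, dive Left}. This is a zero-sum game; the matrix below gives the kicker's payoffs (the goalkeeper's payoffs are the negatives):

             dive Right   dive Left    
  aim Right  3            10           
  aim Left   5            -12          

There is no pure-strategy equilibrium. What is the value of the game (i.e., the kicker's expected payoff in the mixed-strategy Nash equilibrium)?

v = 43/12

The kicker's indifference between aim Right and aim Left determines the goalkeeper's mixing probability q:
  the kicker's expected payoff from aim Right: q·3 + (1−q)·10 = -7q + 10
  the kicker's expected payoff from aim Left: q·5 + (1−q)·(-12) = 17q - 12
  -7q + 10 = 17q - 12  ⇒  -24q = -22  ⇒  q = 11/12.
The value is the kicker's expected payoff against this mix (using aim Right): (11/12)·3 + (1/12)·10 = 43/12.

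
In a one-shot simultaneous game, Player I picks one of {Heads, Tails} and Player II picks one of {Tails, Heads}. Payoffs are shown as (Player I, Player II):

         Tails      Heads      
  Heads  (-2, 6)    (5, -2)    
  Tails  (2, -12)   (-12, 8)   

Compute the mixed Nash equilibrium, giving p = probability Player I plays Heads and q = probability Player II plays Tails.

Set Player II's expected payoff from Tails equal to that from Heads:
  Player II's payoff from Tails: p·6 + (1−p)·(-12) = 18p - 12
  Player II's payoff from Heads: p·(-2) + (1−p)·8 = -10p + 8
  18p - 12 = -10p + 8  ⇒  28p = 20  ⇒  p = 5/7.
Set Player I's expected payoff from Heads equal to that from Tails:
  Player I's payoff from Heads: q·(-2) + (1−q)·5 = -7q + 5
  Player I's payoff from Tails: q·2 + (1−q)·(-12) = 14q - 12
  -7q + 5 = 14q - 12  ⇒  -21q = -17  ⇒  q = 17/21.

p = 5/7, q = 17/21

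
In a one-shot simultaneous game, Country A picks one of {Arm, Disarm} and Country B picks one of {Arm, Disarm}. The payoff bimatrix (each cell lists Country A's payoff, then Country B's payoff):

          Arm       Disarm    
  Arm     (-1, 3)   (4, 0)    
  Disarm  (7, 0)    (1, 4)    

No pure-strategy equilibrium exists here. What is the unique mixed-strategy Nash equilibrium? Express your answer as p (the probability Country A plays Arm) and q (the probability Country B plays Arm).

p = 4/7, q = 3/11

Set Country B's expected payoff from Arm equal to that from Disarm:
  Country B's expected payoff from Arm: p·3 + (1−p)·0 = 3p
  Country B's expected payoff from Disarm: p·0 + (1−p)·4 = -4p + 4
  3p = -4p + 4  ⇒  7p = 4  ⇒  p = 4/7.
Country B's mix must leave Country A indifferent between Arm and Disarm.
  Country A's payoff from Arm: q·(-1) + (1−q)·4 = -5q + 4
  Country A's payoff from Disarm: q·7 + (1−q)·1 = 6q + 1
  -5q + 4 = 6q + 1  ⇒  -11q = -3  ⇒  q = 3/11.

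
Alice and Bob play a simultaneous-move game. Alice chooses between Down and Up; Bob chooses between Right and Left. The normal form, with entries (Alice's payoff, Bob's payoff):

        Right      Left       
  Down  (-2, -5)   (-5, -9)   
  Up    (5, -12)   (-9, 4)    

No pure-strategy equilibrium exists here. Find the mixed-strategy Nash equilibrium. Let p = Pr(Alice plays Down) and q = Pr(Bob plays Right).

p = 4/5, q = 4/11

Set Bob's expected payoff from Right equal to that from Left:
  Bob's expected payoff from Right: p·(-5) + (1−p)·(-12) = 7p - 12
  Bob's expected payoff from Left: p·(-9) + (1−p)·4 = -13p + 4
  7p - 12 = -13p + 4  ⇒  20p = 16  ⇒  p = 4/5.
Alice's indifference between Down and Up determines Bob's mixing probability q:
  Alice's expected payoff from Down: q·(-2) + (1−q)·(-5) = 3q - 5
  Alice's expected payoff from Up: q·5 + (1−q)·(-9) = 14q - 9
  3q - 5 = 14q - 9  ⇒  -11q = -4  ⇒  q = 4/11.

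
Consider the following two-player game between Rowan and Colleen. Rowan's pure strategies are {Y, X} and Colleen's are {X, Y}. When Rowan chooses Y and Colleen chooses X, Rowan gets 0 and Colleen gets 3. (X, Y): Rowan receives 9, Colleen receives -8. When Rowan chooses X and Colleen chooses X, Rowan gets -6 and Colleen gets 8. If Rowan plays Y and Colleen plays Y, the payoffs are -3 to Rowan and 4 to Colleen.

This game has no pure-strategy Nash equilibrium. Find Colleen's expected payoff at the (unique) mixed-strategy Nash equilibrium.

56/17

Set Colleen's expected payoff from X equal to that from Y:
  Colleen's payoff from X: p·3 + (1−p)·8 = -5p + 8
  Colleen's payoff from Y: p·4 + (1−p)·(-8) = 12p - 8
  -5p + 8 = 12p - 8  ⇒  -17p = -16  ⇒  p = 16/17.
At equilibrium Colleen is indifferent across columns, so Colleen's payoff equals the payoff from X: (16/17)·3 + (1/17)·8 = 56/17.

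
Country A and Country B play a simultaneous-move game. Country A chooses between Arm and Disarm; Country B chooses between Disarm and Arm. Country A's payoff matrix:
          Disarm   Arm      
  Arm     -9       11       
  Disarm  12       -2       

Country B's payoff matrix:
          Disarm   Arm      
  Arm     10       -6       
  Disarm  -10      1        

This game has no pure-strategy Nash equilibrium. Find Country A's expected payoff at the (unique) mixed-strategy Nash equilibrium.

In a mixed equilibrium Country A is indifferent between Arm and Disarm; this condition fixes q.
  Country A's payoff to Arm: q·(-9) + (1−q)·11 = -20q + 11
  Country A's payoff to Disarm: q·12 + (1−q)·(-2) = 14q - 2
  -20q + 11 = 14q - 2  ⇒  -34q = -13  ⇒  q = 13/34.
At equilibrium Country A is indifferent across rows, so Country A's payoff equals the payoff from Arm: (13/34)·(-9) + (21/34)·11 = 57/17.

57/17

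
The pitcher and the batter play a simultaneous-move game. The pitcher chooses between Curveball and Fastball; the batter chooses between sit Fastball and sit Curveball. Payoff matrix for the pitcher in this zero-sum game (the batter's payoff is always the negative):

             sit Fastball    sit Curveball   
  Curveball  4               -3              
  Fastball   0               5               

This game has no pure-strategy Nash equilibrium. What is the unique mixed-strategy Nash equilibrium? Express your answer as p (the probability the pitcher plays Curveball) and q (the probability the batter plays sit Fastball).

p = 5/12, q = 2/3

The pitcher's mix must leave the batter indifferent between sit Fastball and sit Curveball.
  the batter's payoff from sit Fastball: p·(-4) + (1−p)·0 = -4p
  the batter's payoff from sit Curveball: p·3 + (1−p)·(-5) = 8p - 5
  -4p = 8p - 5  ⇒  -12p = -5  ⇒  p = 5/12.
The batter's mix must leave the pitcher indifferent between Curveball and Fastball.
  the pitcher's payoff to Curveball: q·4 + (1−q)·(-3) = 7q - 3
  the pitcher's payoff to Fastball: q·0 + (1−q)·5 = -5q + 5
  7q - 3 = -5q + 5  ⇒  12q = 8  ⇒  q = 2/3.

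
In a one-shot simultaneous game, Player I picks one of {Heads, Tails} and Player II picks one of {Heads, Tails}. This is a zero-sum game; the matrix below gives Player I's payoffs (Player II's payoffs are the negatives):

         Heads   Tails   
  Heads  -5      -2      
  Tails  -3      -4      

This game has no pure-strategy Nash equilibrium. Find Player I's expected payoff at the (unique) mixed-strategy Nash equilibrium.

-7/2

Player I's indifference between Heads and Tails determines Player II's mixing probability q:
  Player I's payoff from Heads: q·(-5) + (1−q)·(-2) = -3q - 2
  Player I's payoff from Tails: q·(-3) + (1−q)·(-4) = q - 4
  -3q - 2 = q - 4  ⇒  -4q = -2  ⇒  q = 1/2.
At equilibrium Player I is indifferent across rows, so Player I's payoff equals the payoff from Heads: (1/2)·(-5) + (1/2)·(-2) = -7/2.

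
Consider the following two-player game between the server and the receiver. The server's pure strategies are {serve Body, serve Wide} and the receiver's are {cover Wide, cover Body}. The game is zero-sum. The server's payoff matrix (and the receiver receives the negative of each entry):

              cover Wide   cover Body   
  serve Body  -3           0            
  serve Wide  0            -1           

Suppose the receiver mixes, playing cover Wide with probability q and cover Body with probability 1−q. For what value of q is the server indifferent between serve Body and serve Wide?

For the server to be willing to mix, the server must be indifferent between serve Body and serve Wide, which pins down the receiver's mix.
  the server's expected payoff from serve Body: q·(-3) + (1−q)·0 = -3q
  the server's expected payoff from serve Wide: q·0 + (1−q)·(-1) = q - 1
  -3q = q - 1  ⇒  -4q = -1  ⇒  q = 1/4.

q = 1/4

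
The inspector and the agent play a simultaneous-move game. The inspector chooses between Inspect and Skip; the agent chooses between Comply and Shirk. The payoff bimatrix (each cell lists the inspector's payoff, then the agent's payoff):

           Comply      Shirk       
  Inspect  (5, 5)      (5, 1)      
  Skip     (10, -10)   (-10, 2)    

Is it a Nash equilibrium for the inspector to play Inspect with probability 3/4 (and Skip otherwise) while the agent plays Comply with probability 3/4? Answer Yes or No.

Check the agent's indifference given the inspector's mix p = 3/4:
  payoff from Comply = 5/4; payoff from Shirk = 5/4 — equal.
Check the inspector's indifference given the agent's mix q = 3/4:
  payoff from Inspect = 5; payoff from Skip = 5 — equal.
Both players are indifferent, so neither can profitably deviate.

Yes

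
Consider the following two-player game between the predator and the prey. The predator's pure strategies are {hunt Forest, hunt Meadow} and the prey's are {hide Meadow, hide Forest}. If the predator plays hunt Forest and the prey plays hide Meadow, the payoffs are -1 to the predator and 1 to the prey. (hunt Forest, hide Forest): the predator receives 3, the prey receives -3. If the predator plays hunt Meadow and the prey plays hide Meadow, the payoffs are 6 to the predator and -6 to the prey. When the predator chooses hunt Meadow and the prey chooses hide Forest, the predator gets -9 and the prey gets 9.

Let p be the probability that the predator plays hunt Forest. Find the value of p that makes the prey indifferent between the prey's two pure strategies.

The prey's indifference between hide Meadow and hide Forest determines the predator's mixing probability p:
  the prey's payoff to hide Meadow: p·1 + (1−p)·(-6) = 7p - 6
  the prey's payoff to hide Forest: p·(-3) + (1−p)·9 = -12p + 9
  7p - 6 = -12p + 9  ⇒  19p = 15  ⇒  p = 15/19.

p = 15/19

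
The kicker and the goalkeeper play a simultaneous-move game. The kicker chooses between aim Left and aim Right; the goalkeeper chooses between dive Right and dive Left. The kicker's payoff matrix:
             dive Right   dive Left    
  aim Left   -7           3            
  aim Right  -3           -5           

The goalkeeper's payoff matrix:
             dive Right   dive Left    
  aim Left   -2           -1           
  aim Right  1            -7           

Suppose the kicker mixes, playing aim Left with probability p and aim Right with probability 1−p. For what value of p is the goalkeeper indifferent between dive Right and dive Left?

For the goalkeeper to be willing to mix, the goalkeeper must be indifferent between dive Right and dive Left, which pins down the kicker's mix.
  the goalkeeper's payoff from dive Right: p·(-2) + (1−p)·1 = -3p + 1
  the goalkeeper's payoff from dive Left: p·(-1) + (1−p)·(-7) = 6p - 7
  -3p + 1 = 6p - 7  ⇒  -9p = -8  ⇒  p = 8/9.

p = 8/9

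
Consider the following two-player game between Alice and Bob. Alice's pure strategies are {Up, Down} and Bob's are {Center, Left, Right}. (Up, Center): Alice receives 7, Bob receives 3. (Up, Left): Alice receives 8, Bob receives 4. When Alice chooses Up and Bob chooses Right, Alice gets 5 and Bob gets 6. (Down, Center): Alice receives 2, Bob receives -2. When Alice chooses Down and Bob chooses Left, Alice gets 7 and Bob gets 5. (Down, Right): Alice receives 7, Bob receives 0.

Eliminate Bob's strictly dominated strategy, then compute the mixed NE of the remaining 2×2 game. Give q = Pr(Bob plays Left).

Bob's strategy Center is strictly dominated by Right: 6 > 3 and 0 > -2. Eliminate Center.
Bob's mix must leave Alice indifferent between Up and Down.
  Alice's payoff from Up: q·8 + (1−q)·5 = 3q + 5
  Alice's payoff from Down: q·7 + (1−q)·7 = 7
  3q + 5 = 7  ⇒  3q = 2  ⇒  q = 2/3.

q = 2/3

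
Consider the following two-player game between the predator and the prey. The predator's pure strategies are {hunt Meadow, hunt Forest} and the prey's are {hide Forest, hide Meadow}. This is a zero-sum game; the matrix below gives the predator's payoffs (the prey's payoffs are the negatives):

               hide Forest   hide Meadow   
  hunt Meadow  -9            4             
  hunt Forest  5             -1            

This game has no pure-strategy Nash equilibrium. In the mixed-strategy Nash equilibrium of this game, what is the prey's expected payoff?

The predator's mix must leave the prey indifferent between hide Forest and hide Meadow.
  the prey's payoff to hide Forest: p·9 + (1−p)·(-5) = 14p - 5
  the prey's payoff to hide Meadow: p·(-4) + (1−p)·1 = -5p + 1
  14p - 5 = -5p + 1  ⇒  19p = 6  ⇒  p = 6/19.
At equilibrium the prey is indifferent across columns, so the prey's payoff equals the payoff from hide Forest: (6/19)·9 + (13/19)·(-5) = -11/19.

-11/19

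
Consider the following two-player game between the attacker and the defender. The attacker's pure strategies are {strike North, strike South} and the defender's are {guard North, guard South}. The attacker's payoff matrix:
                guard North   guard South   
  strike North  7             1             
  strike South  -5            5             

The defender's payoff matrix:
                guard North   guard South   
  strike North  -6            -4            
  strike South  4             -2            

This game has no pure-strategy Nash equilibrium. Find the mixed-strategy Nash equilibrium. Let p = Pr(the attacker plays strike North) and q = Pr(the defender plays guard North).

p = 3/4, q = 1/4

Set the defender's expected payoff from guard North equal to that from guard South:
  the defender's expected payoff from guard North: p·(-6) + (1−p)·4 = -10p + 4
  the defender's expected payoff from guard South: p·(-4) + (1−p)·(-2) = -2p - 2
  -10p + 4 = -2p - 2  ⇒  -8p = -6  ⇒  p = 3/4.
For the attacker to be willing to mix, the attacker must be indifferent between strike North and strike South, which pins down the defender's mix.
  the attacker's payoff to strike North: q·7 + (1−q)·1 = 6q + 1
  the attacker's payoff to strike South: q·(-5) + (1−q)·5 = -10q + 5
  6q + 1 = -10q + 5  ⇒  16q = 4  ⇒  q = 1/4.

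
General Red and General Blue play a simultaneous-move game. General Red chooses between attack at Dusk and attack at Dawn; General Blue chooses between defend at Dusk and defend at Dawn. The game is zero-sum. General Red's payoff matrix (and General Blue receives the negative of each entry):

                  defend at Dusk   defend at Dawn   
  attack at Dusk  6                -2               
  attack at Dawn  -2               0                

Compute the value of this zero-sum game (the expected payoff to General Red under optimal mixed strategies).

General Red's indifference between attack at Dusk and attack at Dawn determines General Blue's mixing probability q:
  General Red's payoff from attack at Dusk: q·6 + (1−q)·(-2) = 8q - 2
  General Red's payoff from attack at Dawn: q·(-2) + (1−q)·0 = -2q
  8q - 2 = -2q  ⇒  10q = 2  ⇒  q = 1/5.
The value is General Red's expected payoff against this mix (using attack at Dusk): (1/5)·6 + (4/5)·(-2) = -2/5.

v = -2/5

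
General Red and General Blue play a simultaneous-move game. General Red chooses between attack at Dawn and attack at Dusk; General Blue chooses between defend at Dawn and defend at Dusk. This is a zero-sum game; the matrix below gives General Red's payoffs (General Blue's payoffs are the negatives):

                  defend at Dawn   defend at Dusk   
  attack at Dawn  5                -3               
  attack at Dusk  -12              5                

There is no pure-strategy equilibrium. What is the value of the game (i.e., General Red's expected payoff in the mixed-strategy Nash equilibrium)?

v = -11/25

Set General Red's expected payoff from attack at Dawn equal to that from attack at Dusk:
  General Red's expected payoff from attack at Dawn: q·5 + (1−q)·(-3) = 8q - 3
  General Red's expected payoff from attack at Dusk: q·(-12) + (1−q)·5 = -17q + 5
  8q - 3 = -17q + 5  ⇒  25q = 8  ⇒  q = 8/25.
The value is General Red's expected payoff against this mix (using attack at Dawn): (8/25)·5 + (17/25)·(-3) = -11/25.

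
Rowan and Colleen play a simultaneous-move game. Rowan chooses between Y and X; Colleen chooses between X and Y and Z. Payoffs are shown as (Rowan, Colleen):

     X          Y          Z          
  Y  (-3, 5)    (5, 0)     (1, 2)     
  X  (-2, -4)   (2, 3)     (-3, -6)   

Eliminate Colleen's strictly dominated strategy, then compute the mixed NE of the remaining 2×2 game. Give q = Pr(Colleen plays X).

q = 3/4

Colleen's strategy Z is strictly dominated by X: 5 > 2 and -4 > -6. Eliminate Z.
Colleen's mix must leave Rowan indifferent between Y and X.
  Rowan's expected payoff from Y: q·(-3) + (1−q)·5 = -8q + 5
  Rowan's expected payoff from X: q·(-2) + (1−q)·2 = -4q + 2
  -8q + 5 = -4q + 2  ⇒  -4q = -3  ⇒  q = 3/4.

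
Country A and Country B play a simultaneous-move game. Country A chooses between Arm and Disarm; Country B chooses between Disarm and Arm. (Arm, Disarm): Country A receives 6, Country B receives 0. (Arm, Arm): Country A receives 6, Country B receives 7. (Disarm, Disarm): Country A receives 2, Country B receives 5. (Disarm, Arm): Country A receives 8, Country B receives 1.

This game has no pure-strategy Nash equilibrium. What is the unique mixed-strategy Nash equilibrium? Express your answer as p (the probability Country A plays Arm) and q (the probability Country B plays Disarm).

p = 4/11, q = 1/3

In a mixed equilibrium Country B is indifferent between Disarm and Arm; this condition fixes p.
  Country B's expected payoff from Disarm: p·0 + (1−p)·5 = -5p + 5
  Country B's expected payoff from Arm: p·7 + (1−p)·1 = 6p + 1
  -5p + 5 = 6p + 1  ⇒  -11p = -4  ⇒  p = 4/11.
In a mixed equilibrium Country A is indifferent between Arm and Disarm; this condition fixes q.
  Country A's expected payoff from Arm: q·6 + (1−q)·6 = 6
  Country A's expected payoff from Disarm: q·2 + (1−q)·8 = -6q + 8
  6 = -6q + 8  ⇒  6q = 2  ⇒  q = 1/3.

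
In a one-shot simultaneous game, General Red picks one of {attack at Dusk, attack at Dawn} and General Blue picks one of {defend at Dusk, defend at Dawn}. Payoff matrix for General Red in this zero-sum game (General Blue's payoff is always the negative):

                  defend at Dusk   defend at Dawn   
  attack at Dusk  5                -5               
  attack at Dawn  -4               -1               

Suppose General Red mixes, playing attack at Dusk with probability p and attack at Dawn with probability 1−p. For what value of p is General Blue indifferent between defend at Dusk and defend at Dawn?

p = 3/13

For General Blue to be willing to mix, General Blue must be indifferent between defend at Dusk and defend at Dawn, which pins down General Red's mix.
  General Blue's expected payoff from defend at Dusk: p·(-5) + (1−p)·4 = -9p + 4
  General Blue's expected payoff from defend at Dawn: p·5 + (1−p)·1 = 4p + 1
  -9p + 4 = 4p + 1  ⇒  -13p = -3  ⇒  p = 3/13.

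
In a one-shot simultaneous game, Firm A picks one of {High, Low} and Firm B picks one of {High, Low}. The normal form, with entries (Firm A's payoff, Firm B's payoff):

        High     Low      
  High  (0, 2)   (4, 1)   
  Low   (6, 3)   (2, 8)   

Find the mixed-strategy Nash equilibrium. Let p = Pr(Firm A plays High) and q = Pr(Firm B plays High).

In a mixed equilibrium Firm B is indifferent between High and Low; this condition fixes p.
  Firm B's expected payoff from High: p·2 + (1−p)·3 = -p + 3
  Firm B's expected payoff from Low: p·1 + (1−p)·8 = -7p + 8
  -p + 3 = -7p + 8  ⇒  6p = 5  ⇒  p = 5/6.
For Firm A to be willing to mix, Firm A must be indifferent between High and Low, which pins down Firm B's mix.
  Firm A's expected payoff from High: q·0 + (1−q)·4 = -4q + 4
  Firm A's expected payoff from Low: q·6 + (1−q)·2 = 4q + 2
  -4q + 4 = 4q + 2  ⇒  -8q = -2  ⇒  q = 1/4.

p = 5/6, q = 1/4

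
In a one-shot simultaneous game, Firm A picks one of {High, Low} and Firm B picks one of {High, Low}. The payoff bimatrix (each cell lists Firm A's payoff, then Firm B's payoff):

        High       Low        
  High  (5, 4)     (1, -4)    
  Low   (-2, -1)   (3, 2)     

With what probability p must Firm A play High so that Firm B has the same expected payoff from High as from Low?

Set Firm B's expected payoff from High equal to that from Low:
  Firm B's payoff from High: p·4 + (1−p)·(-1) = 5p - 1
  Firm B's payoff from Low: p·(-4) + (1−p)·2 = -6p + 2
  5p - 1 = -6p + 2  ⇒  11p = 3  ⇒  p = 3/11.

p = 3/11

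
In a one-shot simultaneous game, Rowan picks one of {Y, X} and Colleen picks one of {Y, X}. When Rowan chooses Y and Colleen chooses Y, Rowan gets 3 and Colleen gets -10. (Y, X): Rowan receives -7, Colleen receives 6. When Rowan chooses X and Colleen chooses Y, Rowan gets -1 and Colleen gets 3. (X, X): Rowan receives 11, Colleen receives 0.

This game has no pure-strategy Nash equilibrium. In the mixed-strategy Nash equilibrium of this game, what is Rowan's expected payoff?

Colleen's mix must leave Rowan indifferent between Y and X.
  Rowan's payoff to Y: q·3 + (1−q)·(-7) = 10q - 7
  Rowan's payoff to X: q·(-1) + (1−q)·11 = -12q + 11
  10q - 7 = -12q + 11  ⇒  22q = 18  ⇒  q = 9/11.
At equilibrium Rowan is indifferent across rows, so Rowan's payoff equals the payoff from Y: (9/11)·3 + (2/11)·(-7) = 13/11.

13/11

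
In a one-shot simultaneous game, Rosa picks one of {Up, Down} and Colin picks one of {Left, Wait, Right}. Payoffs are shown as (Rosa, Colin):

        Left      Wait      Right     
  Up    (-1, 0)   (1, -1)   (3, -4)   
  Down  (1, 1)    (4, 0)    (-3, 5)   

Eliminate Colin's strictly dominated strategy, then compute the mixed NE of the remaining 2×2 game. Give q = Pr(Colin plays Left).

Colin's strategy Wait is strictly dominated by Left: 0 > -1 and 1 > 0. Eliminate Wait.
Set Rosa's expected payoff from Up equal to that from Down:
  Rosa's expected payoff from Up: q·(-1) + (1−q)·3 = -4q + 3
  Rosa's expected payoff from Down: q·1 + (1−q)·(-3) = 4q - 3
  -4q + 3 = 4q - 3  ⇒  -8q = -6  ⇒  q = 3/4.

q = 3/4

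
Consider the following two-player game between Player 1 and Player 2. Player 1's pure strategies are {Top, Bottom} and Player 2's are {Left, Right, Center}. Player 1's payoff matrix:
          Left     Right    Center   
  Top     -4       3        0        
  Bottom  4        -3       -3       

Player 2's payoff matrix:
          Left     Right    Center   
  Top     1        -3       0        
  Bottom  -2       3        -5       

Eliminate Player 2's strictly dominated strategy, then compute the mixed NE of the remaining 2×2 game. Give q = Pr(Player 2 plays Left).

q = 3/7

Player 2's strategy Center is strictly dominated by Left: 1 > 0 and -2 > -5. Eliminate Center.
Player 1's indifference between Top and Bottom determines Player 2's mixing probability q:
  Player 1's payoff to Top: q·(-4) + (1−q)·3 = -7q + 3
  Player 1's payoff to Bottom: q·4 + (1−q)·(-3) = 7q - 3
  -7q + 3 = 7q - 3  ⇒  -14q = -6  ⇒  q = 3/7.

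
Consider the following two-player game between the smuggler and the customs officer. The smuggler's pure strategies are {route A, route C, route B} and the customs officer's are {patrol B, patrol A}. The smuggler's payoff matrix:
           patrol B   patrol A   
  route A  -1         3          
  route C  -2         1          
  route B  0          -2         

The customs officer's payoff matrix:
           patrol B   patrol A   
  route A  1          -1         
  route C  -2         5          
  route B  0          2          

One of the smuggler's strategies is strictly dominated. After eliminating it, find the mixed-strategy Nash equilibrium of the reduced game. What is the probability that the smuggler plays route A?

The smuggler's strategy route C is strictly dominated by route A: -1 > -2 and 3 > 1. Eliminate route C.
The customs officer's indifference between patrol B and patrol A determines the smuggler's mixing probability p:
  the customs officer's expected payoff from patrol B: p·1 + (1−p)·0 = p
  the customs officer's expected payoff from patrol A: p·(-1) + (1−p)·2 = -3p + 2
  p = -3p + 2  ⇒  4p = 2  ⇒  p = 1/2.

p = 1/2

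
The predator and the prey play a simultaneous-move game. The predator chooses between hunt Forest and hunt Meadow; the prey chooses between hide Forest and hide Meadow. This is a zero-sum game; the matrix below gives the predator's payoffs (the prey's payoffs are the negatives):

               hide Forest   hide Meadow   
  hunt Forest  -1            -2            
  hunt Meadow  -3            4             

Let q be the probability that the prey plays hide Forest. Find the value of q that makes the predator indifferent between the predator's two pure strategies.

q = 3/4

Set the predator's expected payoff from hunt Forest equal to that from hunt Meadow:
  the predator's payoff from hunt Forest: q·(-1) + (1−q)·(-2) = q - 2
  the predator's payoff from hunt Meadow: q·(-3) + (1−q)·4 = -7q + 4
  q - 2 = -7q + 4  ⇒  8q = 6  ⇒  q = 3/4.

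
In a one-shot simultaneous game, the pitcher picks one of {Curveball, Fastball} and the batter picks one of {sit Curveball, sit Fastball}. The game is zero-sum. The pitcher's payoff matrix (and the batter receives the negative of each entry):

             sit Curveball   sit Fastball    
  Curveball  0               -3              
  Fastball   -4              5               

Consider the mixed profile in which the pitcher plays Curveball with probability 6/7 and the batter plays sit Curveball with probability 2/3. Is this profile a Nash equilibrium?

Given the pitcher's mix p = 6/7, the batter's payoff from sit Curveball is 4/7 but from sit Fastball is 13/7. The batter strictly prefers sit Fastball, so the batter would not mix.
So the proposed profile is not a Nash equilibrium.

No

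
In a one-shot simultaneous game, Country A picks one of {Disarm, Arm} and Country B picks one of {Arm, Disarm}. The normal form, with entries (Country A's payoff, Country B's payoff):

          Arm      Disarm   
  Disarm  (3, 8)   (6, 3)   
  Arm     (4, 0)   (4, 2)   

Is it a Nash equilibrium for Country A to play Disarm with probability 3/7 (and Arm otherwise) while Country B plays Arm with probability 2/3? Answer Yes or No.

Given Country A's mix p = 3/7, Country B's payoff from Arm is 24/7 but from Disarm is 17/7. Country B strictly prefers Arm, so Country B would not mix.
So the proposed profile is not a Nash equilibrium.

No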